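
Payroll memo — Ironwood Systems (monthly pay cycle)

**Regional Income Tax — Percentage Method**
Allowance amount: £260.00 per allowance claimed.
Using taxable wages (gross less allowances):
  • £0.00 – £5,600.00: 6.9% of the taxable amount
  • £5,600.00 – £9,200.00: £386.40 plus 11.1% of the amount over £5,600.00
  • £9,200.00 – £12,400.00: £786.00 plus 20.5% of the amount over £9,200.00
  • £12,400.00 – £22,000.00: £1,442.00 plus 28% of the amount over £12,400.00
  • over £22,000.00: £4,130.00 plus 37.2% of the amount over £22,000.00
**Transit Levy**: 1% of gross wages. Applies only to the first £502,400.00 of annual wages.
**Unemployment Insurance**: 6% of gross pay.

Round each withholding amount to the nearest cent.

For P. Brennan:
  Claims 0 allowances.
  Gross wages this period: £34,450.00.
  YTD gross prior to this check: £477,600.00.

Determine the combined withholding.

Regional Income Tax: taxable = £34,450.00
  £4,130.00 + 37.2% × (£34,450.00 − £22,000.00) = £4,130.00 + 37.2% × £12,450.00 = £8,761.40
Transit Levy: cap £502,400.00 − YTD £477,600.00 = £24,800.00 subject; 1% × £24,800.00 = £248.00
Unemployment Insurance: 6% × £34,450.00 = £2,067.00
Total: £8,761.40 + £248.00 + £2,067.00 = £11,076.40

£11,076.40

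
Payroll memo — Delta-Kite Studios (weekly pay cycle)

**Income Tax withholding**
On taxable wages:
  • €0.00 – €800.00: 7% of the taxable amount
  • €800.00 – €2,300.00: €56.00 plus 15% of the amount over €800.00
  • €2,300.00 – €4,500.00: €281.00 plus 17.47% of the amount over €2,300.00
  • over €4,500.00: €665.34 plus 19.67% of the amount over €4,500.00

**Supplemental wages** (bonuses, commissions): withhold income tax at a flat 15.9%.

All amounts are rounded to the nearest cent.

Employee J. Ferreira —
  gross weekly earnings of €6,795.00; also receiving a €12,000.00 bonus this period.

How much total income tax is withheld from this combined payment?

€3,024.77

Income Tax: taxable = €6,795.00
  €665.34 + 19.67% × (€6,795.00 − €4,500.00) = €665.34 + 19.67% × €2,295.00 = €1,116.77
Supplemental (15.9% flat on bonus): 15.9% × €12,000.00 = €1,908.00
Total income tax: €1,116.77 + €1,908.00 = €3,024.77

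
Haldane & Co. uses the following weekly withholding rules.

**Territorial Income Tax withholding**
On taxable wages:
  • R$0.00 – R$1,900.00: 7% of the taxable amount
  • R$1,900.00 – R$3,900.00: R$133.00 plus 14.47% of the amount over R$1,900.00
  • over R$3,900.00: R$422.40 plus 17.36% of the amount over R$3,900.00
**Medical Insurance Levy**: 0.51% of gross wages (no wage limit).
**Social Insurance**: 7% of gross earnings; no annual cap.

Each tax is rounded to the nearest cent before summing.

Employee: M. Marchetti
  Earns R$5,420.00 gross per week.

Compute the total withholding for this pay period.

Territorial Income Tax: taxable = R$5,420.00
  R$422.40 + 17.36% × (R$5,420.00 − R$3,900.00) = R$422.40 + 17.36% × R$1,520.00 = R$686.27
Medical Insurance Levy: 0.51% × R$5,420.00 = R$27.64
Social Insurance: 7% × R$5,420.00 = R$379.40
Total: R$686.27 + R$27.64 + R$379.40 = R$1,093.31

R$1,093.31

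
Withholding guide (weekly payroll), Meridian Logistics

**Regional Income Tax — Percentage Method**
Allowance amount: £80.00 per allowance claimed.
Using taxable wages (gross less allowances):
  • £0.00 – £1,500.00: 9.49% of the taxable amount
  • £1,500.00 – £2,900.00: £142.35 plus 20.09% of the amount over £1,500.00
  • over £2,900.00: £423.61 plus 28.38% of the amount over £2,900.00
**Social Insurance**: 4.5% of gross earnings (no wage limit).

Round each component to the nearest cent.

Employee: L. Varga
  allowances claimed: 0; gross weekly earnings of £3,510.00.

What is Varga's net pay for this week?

Regional Income Tax: taxable = £3,510.00
  £423.61 + 28.38% × (£3,510.00 − £2,900.00) = £423.61 + 28.38% × £610.00 = £596.73
Social Insurance: 4.5% × £3,510.00 = £157.95
Total withheld: £596.73 + £157.95 = £754.68
Net pay: £3,510.00 − £754.68 = £2,755.32

£2,755.32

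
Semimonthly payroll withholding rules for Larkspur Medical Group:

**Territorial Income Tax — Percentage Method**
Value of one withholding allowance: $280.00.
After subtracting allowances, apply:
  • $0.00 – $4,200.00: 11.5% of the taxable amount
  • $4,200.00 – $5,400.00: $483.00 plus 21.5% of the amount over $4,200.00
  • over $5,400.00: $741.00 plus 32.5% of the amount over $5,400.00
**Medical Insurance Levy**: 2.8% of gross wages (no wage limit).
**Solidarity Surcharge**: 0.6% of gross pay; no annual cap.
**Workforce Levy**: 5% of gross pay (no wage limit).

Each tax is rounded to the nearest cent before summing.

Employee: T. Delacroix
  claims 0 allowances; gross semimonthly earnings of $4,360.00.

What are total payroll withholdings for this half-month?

Territorial Income Tax: taxable = $4,360.00
  $483.00 + 21.5% × ($4,360.00 − $4,200.00) = $483.00 + 21.5% × $160.00 = $517.40
Medical Insurance Levy: 2.8% × $4,360.00 = $122.08
Solidarity Surcharge: 0.6% × $4,360.00 = $26.16
Workforce Levy: 5% × $4,360.00 = $218.00
Total: $517.40 + $122.08 + $26.16 + $218.00 = $883.64

$883.64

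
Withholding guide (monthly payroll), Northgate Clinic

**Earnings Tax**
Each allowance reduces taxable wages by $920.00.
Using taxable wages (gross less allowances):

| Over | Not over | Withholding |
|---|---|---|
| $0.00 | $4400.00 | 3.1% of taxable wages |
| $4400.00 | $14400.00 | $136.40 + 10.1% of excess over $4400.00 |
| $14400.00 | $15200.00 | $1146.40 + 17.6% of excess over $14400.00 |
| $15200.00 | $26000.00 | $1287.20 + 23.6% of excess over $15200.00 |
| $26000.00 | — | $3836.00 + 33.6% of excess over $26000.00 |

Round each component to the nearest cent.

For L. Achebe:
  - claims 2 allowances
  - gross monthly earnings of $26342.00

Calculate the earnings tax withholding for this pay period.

$3482.47

Earnings Tax: taxable = $26342.00 − 2×$920.00 = $24502.00
  $1287.20 + 23.6% × ($24502.00 − $15200.00) = $1287.20 + 23.6% × $9302.00 = $3482.47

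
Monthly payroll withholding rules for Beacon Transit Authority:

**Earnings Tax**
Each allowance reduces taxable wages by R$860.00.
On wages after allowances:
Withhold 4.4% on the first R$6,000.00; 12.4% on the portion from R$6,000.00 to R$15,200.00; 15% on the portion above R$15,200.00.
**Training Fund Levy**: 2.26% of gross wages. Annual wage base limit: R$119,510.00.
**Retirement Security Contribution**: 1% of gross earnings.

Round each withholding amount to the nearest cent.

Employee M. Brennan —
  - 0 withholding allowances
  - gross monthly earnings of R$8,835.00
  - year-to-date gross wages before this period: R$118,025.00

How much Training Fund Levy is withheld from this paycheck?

R$33.56

Training Fund Levy: cap R$119,510.00 − YTD R$118,025.00 = R$1,485.00 subject; 2.26% × R$1,485.00 = R$33.56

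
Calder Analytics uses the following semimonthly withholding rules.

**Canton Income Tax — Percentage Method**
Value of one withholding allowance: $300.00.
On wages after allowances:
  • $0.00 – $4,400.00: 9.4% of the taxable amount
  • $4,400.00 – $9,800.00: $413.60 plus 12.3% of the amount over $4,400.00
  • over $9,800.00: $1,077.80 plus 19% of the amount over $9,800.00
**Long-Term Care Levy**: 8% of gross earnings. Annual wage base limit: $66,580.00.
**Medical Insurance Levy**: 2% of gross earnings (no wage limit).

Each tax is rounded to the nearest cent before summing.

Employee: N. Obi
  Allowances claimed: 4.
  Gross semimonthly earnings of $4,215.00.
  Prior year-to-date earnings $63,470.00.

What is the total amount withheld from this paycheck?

Canton Income Tax: taxable = $4,215.00 − 4×$300.00 = $3,015.00
  9.4% × $3,015.00 = $283.41
Long-Term Care Levy: cap $66,580.00 − YTD $63,470.00 = $3,110.00 subject; 8% × $3,110.00 = $248.80
Medical Insurance Levy: 2% × $4,215.00 = $84.30
Total: $283.41 + $248.80 + $84.30 = $616.51

$616.51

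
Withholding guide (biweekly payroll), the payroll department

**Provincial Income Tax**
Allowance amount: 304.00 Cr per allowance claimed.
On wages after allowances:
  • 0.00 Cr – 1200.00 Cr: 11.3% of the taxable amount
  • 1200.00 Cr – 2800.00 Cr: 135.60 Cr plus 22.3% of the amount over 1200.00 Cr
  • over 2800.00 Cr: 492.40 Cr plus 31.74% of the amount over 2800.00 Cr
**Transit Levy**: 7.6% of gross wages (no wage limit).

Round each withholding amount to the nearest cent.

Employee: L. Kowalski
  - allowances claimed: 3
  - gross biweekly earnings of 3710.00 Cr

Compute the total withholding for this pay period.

773.91 Cr

Provincial Income Tax: taxable = 3710.00 Cr − 3×304.00 Cr = 2798.00 Cr
  135.60 Cr + 22.3% × (2798.00 Cr − 1200.00 Cr) = 135.60 Cr + 22.3% × 1598.00 Cr = 491.95 Cr
Transit Levy: 7.6% × 3710.00 Cr = 281.96 Cr
Total: 491.95 Cr + 281.96 Cr = 773.91 Cr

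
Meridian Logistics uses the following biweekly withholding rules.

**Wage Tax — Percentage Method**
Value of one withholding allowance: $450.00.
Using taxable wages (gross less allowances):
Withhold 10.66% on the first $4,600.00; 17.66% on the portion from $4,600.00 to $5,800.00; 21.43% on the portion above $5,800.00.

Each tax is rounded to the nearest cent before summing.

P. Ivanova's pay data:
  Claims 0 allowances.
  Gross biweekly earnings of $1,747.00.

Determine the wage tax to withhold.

$186.23

Wage Tax: taxable = $1,747.00
  10.66% × $1,747.00 = $186.23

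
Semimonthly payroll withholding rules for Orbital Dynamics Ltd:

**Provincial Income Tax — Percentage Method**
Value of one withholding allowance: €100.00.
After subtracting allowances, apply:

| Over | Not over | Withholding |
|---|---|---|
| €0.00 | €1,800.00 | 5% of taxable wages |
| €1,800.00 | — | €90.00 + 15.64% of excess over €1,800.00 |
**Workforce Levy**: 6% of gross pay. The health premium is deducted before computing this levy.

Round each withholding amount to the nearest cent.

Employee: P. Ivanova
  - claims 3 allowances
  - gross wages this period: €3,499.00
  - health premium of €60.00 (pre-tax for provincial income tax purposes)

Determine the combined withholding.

Provincial Income Tax: taxable = €3,499.00 − €60.00 − 3×€100.00 = €3,139.00
  €90.00 + 15.64% × (€3,139.00 − €1,800.00) = €90.00 + 15.64% × €1,339.00 = €299.42
Workforce Levy: 6% × €3,439.00 = €206.34
Total: €299.42 + €206.34 = €505.76

€505.76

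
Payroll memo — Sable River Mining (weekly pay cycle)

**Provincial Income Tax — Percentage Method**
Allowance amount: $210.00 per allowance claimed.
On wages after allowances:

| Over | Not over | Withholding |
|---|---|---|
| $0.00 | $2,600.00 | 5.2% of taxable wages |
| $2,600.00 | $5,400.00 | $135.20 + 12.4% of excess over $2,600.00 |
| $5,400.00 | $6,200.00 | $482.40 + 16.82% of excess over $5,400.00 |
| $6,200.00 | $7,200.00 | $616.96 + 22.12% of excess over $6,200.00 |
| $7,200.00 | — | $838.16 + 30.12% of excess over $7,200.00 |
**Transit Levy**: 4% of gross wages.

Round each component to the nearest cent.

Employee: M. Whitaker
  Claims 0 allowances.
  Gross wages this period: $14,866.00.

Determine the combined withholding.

Provincial Income Tax: taxable = $14,866.00
  $838.16 + 30.12% × ($14,866.00 − $7,200.00) = $838.16 + 30.12% × $7,666.00 = $3,147.16
Transit Levy: 4% × $14,866.00 = $594.64
Total: $3,147.16 + $594.64 = $3,741.80

$3,741.80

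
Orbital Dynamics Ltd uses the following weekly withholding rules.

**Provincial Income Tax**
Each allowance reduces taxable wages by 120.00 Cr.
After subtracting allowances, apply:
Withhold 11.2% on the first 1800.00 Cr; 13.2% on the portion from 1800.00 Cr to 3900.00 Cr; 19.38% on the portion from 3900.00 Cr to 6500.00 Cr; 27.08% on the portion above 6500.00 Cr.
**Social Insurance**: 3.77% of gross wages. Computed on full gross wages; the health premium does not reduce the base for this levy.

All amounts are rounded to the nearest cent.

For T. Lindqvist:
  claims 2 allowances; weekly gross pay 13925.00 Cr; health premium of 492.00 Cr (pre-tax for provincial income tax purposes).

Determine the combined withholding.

Provincial Income Tax: taxable = 13925.00 Cr − 492.00 Cr − 2×120.00 Cr = 13193.00 Cr
  982.68 Cr + 27.08% × (13193.00 Cr − 6500.00 Cr) = 982.68 Cr + 27.08% × 6693.00 Cr = 2795.14 Cr
Social Insurance: 3.77% × 13925.00 Cr = 524.97 Cr
Total: 2795.14 Cr + 524.97 Cr = 3320.11 Cr

3320.11 Cr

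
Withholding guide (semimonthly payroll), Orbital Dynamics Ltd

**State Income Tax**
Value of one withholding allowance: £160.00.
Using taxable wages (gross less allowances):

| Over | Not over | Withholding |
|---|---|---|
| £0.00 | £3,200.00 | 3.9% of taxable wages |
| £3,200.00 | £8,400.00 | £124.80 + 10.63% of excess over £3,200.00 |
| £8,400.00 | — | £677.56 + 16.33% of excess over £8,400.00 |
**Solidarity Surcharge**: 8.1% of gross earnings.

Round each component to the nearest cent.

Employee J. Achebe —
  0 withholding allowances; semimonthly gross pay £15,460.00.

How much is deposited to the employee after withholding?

£12,377.28

State Income Tax: taxable = £15,460.00
  £677.56 + 16.33% × (£15,460.00 − £8,400.00) = £677.56 + 16.33% × £7,060.00 = £1,830.46
Solidarity Surcharge: 8.1% × £15,460.00 = £1,252.26
Total withheld: £1,830.46 + £1,252.26 = £3,082.72
Net pay: £15,460.00 − £3,082.72 = £12,377.28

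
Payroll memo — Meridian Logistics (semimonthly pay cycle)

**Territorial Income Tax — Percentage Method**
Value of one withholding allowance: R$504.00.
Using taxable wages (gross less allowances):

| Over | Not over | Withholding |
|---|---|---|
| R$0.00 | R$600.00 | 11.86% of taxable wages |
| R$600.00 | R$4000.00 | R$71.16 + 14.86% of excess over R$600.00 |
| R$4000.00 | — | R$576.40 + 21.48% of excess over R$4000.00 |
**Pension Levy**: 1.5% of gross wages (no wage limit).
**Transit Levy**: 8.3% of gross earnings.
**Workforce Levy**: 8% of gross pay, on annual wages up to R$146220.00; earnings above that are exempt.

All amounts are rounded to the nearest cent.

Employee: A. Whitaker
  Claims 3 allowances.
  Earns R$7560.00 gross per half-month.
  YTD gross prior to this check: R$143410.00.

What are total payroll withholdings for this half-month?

Territorial Income Tax: taxable = R$7560.00 − 3×R$504.00 = R$6048.00
  R$576.40 + 21.48% × (R$6048.00 − R$4000.00) = R$576.40 + 21.48% × R$2048.00 = R$1016.31
Pension Levy: 1.5% × R$7560.00 = R$113.40
Transit Levy: 8.3% × R$7560.00 = R$627.48
Workforce Levy: cap R$146220.00 − YTD R$143410.00 = R$2810.00 subject; 8% × R$2810.00 = R$224.80
Total: R$1016.31 + R$113.40 + R$627.48 + R$224.80 = R$1981.99

R$1981.99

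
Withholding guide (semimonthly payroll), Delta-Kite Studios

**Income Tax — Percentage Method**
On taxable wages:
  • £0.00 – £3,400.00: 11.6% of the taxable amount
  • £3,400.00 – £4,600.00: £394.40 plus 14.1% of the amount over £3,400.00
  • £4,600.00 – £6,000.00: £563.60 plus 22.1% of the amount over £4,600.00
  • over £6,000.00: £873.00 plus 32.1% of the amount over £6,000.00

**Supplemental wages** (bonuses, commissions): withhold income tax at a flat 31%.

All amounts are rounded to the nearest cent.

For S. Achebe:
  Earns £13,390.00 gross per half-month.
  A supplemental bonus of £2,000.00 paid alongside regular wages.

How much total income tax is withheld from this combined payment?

£3,865.19

Income Tax: taxable = £13,390.00
  £873.00 + 32.1% × (£13,390.00 − £6,000.00) = £873.00 + 32.1% × £7,390.00 = £3,245.19
Supplemental (31% flat on bonus): 31% × £2,000.00 = £620.00
Total income tax: £3,245.19 + £620.00 = £3,865.19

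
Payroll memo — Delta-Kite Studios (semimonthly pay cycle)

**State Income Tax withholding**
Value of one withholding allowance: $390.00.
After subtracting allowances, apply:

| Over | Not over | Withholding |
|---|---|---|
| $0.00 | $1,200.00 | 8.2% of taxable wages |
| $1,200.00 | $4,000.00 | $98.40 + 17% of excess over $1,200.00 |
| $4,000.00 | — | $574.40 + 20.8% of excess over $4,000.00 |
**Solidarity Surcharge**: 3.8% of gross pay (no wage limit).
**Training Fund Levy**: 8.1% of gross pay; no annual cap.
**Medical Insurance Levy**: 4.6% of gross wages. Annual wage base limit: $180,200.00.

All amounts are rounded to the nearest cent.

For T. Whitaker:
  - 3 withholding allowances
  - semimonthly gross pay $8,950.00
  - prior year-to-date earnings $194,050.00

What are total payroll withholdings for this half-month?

State Income Tax: taxable = $8,950.00 − 3×$390.00 = $7,780.00
  $574.40 + 20.8% × ($7,780.00 − $4,000.00) = $574.40 + 20.8% × $3,780.00 = $1,360.64
Solidarity Surcharge: 3.8% × $8,950.00 = $340.10
Training Fund Levy: 8.1% × $8,950.00 = $724.95
Medical Insurance Levy: YTD $194,050.00 ≥ cap $180,200.00 → $0.00
Total: $1,360.64 + $340.10 + $724.95 + $0.00 = $2,425.69

$2,425.69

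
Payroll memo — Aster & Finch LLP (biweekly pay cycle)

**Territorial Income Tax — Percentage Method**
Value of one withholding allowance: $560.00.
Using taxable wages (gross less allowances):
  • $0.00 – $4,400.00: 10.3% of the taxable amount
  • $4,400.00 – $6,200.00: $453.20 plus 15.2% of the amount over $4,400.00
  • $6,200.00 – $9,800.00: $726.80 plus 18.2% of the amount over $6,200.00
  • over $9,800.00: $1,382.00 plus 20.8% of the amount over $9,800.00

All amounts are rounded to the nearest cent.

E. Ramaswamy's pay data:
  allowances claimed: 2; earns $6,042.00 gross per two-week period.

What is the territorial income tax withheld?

$532.54

Territorial Income Tax: taxable = $6,042.00 − 2×$560.00 = $4,922.00
  $453.20 + 15.2% × ($4,922.00 − $4,400.00) = $453.20 + 15.2% × $522.00 = $532.54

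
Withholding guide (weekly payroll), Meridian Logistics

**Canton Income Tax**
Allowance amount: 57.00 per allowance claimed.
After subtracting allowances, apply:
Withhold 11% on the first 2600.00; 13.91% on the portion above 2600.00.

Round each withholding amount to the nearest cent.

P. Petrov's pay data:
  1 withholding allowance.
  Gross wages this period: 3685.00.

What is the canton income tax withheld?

428.99

Canton Income Tax: taxable = 3685.00 − 1×57.00 = 3628.00
  286.00 + 13.91% × (3628.00 − 2600.00) = 286.00 + 13.91% × 1028.00 = 428.99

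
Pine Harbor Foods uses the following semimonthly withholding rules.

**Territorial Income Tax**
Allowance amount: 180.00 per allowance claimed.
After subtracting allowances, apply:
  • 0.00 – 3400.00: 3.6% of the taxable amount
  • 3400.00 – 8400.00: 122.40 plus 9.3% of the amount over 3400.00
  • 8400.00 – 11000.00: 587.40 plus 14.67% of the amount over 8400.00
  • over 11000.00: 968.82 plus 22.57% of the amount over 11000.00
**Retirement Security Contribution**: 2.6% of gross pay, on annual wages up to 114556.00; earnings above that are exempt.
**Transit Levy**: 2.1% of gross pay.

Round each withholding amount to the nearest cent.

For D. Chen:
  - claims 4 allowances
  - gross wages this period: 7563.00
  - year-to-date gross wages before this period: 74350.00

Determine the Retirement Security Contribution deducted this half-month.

196.64

Retirement Security Contribution: 2.6% × 7563.00 = 196.64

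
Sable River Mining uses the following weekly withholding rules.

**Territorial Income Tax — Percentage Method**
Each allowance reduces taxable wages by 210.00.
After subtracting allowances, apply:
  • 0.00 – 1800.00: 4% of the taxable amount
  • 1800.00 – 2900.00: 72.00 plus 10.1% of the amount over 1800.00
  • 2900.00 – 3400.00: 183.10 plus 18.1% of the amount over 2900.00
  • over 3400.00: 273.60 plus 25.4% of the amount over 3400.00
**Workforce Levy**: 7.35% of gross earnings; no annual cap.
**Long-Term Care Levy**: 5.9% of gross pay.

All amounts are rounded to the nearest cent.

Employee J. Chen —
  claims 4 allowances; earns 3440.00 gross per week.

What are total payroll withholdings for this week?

608.60

Territorial Income Tax: taxable = 3440.00 − 4×210.00 = 2600.00
  72.00 + 10.1% × (2600.00 − 1800.00) = 72.00 + 10.1% × 800.00 = 152.80
Workforce Levy: 7.35% × 3440.00 = 252.84
Long-Term Care Levy: 5.9% × 3440.00 = 202.96
Total: 152.80 + 252.84 + 202.96 = 608.60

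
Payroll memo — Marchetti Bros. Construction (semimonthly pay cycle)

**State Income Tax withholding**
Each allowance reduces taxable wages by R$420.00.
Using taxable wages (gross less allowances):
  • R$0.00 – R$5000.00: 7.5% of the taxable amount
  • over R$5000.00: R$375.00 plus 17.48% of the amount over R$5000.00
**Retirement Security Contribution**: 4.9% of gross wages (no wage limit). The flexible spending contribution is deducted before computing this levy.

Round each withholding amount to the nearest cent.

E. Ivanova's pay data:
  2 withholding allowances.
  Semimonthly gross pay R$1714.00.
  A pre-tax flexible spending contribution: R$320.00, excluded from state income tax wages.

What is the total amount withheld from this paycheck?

State Income Tax: taxable = R$1714.00 − R$320.00 − 2×R$420.00 = R$554.00
  7.5% × R$554.00 = R$41.55
Retirement Security Contribution: 4.9% × R$1394.00 = R$68.31
Total: R$41.55 + R$68.31 = R$109.86

R$109.86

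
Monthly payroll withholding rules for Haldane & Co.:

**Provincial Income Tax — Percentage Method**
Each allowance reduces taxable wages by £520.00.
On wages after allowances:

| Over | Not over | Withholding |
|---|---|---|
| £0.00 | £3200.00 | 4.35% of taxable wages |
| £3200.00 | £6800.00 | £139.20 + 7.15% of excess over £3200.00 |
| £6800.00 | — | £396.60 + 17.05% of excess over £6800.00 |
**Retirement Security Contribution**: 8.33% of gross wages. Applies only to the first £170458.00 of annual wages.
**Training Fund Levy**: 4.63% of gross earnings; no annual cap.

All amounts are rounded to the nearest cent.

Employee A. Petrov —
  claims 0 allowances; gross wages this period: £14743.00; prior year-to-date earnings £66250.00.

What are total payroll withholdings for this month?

Provincial Income Tax: taxable = £14743.00
  £396.60 + 17.05% × (£14743.00 − £6800.00) = £396.60 + 17.05% × £7943.00 = £1750.88
Retirement Security Contribution: 8.33% × £14743.00 = £1228.09
Training Fund Levy: 4.63% × £14743.00 = £682.60
Total: £1750.88 + £1228.09 + £682.60 = £3661.57

£3661.57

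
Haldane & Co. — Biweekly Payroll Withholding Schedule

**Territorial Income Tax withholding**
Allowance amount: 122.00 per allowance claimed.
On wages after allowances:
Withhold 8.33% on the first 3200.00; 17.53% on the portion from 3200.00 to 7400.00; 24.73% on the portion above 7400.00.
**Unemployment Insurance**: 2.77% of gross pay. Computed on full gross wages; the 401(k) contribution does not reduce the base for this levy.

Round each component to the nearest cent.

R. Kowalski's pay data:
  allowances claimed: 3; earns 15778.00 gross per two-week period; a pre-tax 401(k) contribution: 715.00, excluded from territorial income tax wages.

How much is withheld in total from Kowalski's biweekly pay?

3244.42

Territorial Income Tax: taxable = 15778.00 − 715.00 − 3×122.00 = 14697.00
  1002.82 + 24.73% × (14697.00 − 7400.00) = 1002.82 + 24.73% × 7297.00 = 2807.37
Unemployment Insurance: 2.77% × 15778.00 = 437.05
Total: 2807.37 + 437.05 = 3244.42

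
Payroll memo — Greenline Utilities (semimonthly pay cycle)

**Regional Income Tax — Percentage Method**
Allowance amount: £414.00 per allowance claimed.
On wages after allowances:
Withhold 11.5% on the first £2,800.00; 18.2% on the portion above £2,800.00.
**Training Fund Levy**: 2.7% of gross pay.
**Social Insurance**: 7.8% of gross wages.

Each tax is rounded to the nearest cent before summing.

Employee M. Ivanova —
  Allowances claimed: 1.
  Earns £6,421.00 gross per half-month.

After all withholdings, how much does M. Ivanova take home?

£4,841.12

Regional Income Tax: taxable = £6,421.00 − 1×£414.00 = £6,007.00
  £322.00 + 18.2% × (£6,007.00 − £2,800.00) = £322.00 + 18.2% × £3,207.00 = £905.67
Training Fund Levy: 2.7% × £6,421.00 = £173.37
Social Insurance: 7.8% × £6,421.00 = £500.84
Total withheld: £905.67 + £173.37 + £500.84 = £1,579.88
Net pay: £6,421.00 − £1,579.88 = £4,841.12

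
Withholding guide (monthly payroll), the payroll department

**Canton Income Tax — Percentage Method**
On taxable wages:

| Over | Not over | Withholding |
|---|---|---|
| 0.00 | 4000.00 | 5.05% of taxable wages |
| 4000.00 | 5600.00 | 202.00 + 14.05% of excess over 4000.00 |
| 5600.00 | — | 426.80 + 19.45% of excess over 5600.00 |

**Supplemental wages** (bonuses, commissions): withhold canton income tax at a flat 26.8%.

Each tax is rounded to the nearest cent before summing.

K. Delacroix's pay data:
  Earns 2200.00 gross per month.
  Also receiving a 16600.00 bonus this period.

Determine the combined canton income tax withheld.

4559.90

Canton Income Tax: taxable = 2200.00
  5.05% × 2200.00 = 111.10
Supplemental (26.8% flat on bonus): 26.8% × 16600.00 = 4448.80
Total canton income tax: 111.10 + 4448.80 = 4559.90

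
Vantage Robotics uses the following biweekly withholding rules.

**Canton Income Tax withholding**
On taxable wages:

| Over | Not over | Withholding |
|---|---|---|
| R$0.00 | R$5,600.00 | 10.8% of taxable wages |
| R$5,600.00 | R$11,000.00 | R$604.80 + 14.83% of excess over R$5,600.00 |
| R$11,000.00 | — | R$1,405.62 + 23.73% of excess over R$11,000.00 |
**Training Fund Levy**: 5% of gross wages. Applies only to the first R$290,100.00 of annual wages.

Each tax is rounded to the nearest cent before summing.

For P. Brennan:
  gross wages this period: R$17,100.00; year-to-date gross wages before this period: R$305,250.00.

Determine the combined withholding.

R$2,853.15

Canton Income Tax: taxable = R$17,100.00
  R$1,405.62 + 23.73% × (R$17,100.00 − R$11,000.00) = R$1,405.62 + 23.73% × R$6,100.00 = R$2,853.15
Training Fund Levy: YTD R$305,250.00 ≥ cap R$290,100.00 → R$0.00
Total: R$2,853.15 + R$0.00 = R$2,853.15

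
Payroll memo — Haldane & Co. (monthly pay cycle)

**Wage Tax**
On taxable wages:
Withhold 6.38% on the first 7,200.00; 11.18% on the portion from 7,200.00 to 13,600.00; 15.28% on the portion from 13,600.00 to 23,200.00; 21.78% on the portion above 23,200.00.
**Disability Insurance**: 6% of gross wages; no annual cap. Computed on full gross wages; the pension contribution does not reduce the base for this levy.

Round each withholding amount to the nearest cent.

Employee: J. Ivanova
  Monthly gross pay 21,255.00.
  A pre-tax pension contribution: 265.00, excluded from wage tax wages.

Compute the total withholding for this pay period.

3,579.37

Wage Tax: taxable = 21,255.00 − 265.00 = 20,990.00
  1,174.88 + 15.28% × (20,990.00 − 13,600.00) = 1,174.88 + 15.28% × 7,390.00 = 2,304.07
Disability Insurance: 6% × 21,255.00 = 1,275.30
Total: 2,304.07 + 1,275.30 = 3,579.37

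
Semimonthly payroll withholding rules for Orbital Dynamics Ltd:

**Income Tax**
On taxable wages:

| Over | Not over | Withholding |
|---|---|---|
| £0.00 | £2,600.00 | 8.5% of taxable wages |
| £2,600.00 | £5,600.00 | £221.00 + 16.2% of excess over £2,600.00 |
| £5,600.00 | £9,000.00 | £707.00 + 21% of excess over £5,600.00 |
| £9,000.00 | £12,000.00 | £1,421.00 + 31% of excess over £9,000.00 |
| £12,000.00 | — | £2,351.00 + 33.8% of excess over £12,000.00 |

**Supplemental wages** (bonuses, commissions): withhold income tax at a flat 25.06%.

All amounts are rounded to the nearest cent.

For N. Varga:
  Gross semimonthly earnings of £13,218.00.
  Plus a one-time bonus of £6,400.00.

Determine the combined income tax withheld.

Income Tax: taxable = £13,218.00
  £2,351.00 + 33.8% × (£13,218.00 − £12,000.00) = £2,351.00 + 33.8% × £1,218.00 = £2,762.68
Supplemental (25.06% flat on bonus): 25.06% × £6,400.00 = £1,603.84
Total income tax: £2,762.68 + £1,603.84 = £4,366.52

£4,366.52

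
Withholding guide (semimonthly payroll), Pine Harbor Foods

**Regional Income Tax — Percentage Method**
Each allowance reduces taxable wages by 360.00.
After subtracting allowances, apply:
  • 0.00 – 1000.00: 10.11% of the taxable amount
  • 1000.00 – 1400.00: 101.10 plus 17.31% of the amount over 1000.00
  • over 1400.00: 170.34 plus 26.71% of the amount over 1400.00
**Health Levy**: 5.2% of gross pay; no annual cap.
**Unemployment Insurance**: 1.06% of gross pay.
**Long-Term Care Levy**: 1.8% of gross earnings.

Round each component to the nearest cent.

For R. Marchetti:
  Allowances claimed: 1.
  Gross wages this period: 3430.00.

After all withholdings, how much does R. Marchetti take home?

2537.14

Regional Income Tax: taxable = 3430.00 − 1×360.00 = 3070.00
  170.34 + 26.71% × (3070.00 − 1400.00) = 170.34 + 26.71% × 1670.00 = 616.40
Health Levy: 5.2% × 3430.00 = 178.36
Unemployment Insurance: 1.06% × 3430.00 = 36.36
Long-Term Care Levy: 1.8% × 3430.00 = 61.74
Total withheld: 616.40 + 178.36 + 36.36 + 61.74 = 892.86
Net pay: 3430.00 − 892.86 = 2537.14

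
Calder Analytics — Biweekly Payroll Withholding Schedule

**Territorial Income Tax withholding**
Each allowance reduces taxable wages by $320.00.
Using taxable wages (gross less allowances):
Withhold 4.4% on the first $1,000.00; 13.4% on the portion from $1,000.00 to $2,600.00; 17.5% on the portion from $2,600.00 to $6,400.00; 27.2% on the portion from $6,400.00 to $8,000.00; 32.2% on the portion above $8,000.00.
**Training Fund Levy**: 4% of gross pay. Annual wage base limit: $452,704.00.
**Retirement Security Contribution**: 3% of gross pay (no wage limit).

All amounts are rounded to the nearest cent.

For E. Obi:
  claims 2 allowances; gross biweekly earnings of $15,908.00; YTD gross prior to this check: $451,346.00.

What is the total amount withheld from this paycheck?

$4,230.46

Territorial Income Tax: taxable = $15,908.00 − 2×$320.00 = $15,268.00
  $1,358.60 + 32.2% × ($15,268.00 − $8,000.00) = $1,358.60 + 32.2% × $7,268.00 = $3,698.90
Training Fund Levy: cap $452,704.00 − YTD $451,346.00 = $1,358.00 subject; 4% × $1,358.00 = $54.32
Retirement Security Contribution: 3% × $15,908.00 = $477.24
Total: $3,698.90 + $54.32 + $477.24 = $4,230.46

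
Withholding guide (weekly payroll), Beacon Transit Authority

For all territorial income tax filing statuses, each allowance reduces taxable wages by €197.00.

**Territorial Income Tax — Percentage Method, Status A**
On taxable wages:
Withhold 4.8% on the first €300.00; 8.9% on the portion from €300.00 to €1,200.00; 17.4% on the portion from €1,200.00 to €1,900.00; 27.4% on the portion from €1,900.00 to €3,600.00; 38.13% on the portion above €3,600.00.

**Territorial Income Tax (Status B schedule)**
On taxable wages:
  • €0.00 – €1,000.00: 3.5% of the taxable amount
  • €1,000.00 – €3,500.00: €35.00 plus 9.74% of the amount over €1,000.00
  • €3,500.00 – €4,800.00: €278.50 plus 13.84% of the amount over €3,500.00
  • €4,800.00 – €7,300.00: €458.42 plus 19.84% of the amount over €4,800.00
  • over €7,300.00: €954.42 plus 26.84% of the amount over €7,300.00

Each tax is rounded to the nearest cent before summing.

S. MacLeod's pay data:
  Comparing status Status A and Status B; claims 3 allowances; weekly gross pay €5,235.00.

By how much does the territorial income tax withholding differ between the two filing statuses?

€643.35

Territorial Income Tax (Status A): taxable = €5,235.00 − 3×€197.00 = €4,644.00
  €682.10 + 38.13% × (€4,644.00 − €3,600.00) = €682.10 + 38.13% × €1,044.00 = €1,080.18
Territorial Income Tax (Status B): taxable = €5,235.00 − 3×€197.00 = €4,644.00
  €278.50 + 13.84% × (€4,644.00 − €3,500.00) = €278.50 + 13.84% × €1,144.00 = €436.83
Difference: |€1,080.18 − €436.83| = €643.35 (higher under Status A)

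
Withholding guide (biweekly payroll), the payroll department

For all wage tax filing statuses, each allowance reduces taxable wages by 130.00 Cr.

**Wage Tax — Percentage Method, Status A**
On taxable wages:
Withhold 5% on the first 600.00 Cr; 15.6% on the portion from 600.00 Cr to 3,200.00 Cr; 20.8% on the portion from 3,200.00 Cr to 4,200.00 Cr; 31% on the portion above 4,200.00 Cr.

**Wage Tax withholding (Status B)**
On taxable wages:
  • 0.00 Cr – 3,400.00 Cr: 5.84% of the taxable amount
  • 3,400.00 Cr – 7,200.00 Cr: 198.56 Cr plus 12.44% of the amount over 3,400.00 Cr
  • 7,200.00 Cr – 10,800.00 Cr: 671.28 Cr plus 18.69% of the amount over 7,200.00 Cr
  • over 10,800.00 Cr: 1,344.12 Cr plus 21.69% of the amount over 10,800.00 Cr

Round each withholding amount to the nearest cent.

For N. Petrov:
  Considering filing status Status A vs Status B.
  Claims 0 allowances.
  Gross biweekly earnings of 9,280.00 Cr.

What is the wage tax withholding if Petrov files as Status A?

2,218.40 Cr

Wage Tax (Status A): taxable = 9,280.00 Cr
  643.60 Cr + 31% × (9,280.00 Cr − 4,200.00 Cr) = 643.60 Cr + 31% × 5,080.00 Cr = 2,218.40 Cr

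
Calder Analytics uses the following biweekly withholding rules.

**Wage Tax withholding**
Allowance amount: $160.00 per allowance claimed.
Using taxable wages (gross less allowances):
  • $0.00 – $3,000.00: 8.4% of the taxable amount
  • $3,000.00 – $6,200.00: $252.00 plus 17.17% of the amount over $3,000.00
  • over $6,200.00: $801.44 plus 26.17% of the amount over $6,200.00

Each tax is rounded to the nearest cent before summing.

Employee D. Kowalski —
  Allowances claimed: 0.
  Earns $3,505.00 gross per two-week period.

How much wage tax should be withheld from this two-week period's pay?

Wage Tax: taxable = $3,505.00
  $252.00 + 17.17% × ($3,505.00 − $3,000.00) = $252.00 + 17.17% × $505.00 = $338.71

$338.71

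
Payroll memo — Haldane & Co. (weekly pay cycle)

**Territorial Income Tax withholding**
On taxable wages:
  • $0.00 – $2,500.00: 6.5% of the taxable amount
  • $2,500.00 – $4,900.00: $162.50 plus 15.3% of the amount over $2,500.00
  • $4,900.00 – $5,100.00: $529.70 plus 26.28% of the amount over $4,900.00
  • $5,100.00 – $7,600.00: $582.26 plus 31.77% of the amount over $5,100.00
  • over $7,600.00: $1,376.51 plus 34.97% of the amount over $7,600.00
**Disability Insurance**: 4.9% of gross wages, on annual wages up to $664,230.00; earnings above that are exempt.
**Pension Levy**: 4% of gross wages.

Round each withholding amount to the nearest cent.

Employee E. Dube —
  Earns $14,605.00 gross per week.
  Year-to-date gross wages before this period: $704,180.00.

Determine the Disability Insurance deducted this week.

$0.00

Disability Insurance: YTD $704,180.00 ≥ cap $664,230.00 → $0.00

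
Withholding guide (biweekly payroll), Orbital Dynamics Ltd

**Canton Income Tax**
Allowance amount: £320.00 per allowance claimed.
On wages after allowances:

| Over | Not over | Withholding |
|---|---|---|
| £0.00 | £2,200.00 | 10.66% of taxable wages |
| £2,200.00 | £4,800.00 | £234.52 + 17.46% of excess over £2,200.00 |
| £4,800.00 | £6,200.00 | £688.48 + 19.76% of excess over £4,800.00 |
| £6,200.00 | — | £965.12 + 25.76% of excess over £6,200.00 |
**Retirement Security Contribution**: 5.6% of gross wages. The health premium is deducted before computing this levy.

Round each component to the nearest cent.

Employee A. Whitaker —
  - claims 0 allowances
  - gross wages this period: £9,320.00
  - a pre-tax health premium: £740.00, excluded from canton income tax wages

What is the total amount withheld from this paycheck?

Canton Income Tax: taxable = £9,320.00 − £740.00 = £8,580.00
  £965.12 + 25.76% × (£8,580.00 − £6,200.00) = £965.12 + 25.76% × £2,380.00 = £1,578.21
Retirement Security Contribution: 5.6% × £8,580.00 = £480.48
Total: £1,578.21 + £480.48 = £2,058.69

£2,058.69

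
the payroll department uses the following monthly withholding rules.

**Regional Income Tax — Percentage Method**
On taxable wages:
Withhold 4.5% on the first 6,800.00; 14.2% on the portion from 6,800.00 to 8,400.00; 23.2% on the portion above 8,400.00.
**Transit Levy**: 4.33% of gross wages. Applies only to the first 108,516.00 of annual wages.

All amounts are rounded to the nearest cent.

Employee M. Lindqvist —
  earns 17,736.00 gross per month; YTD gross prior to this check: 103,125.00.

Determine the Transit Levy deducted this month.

233.43

Transit Levy: cap 108,516.00 − YTD 103,125.00 = 5,391.00 subject; 4.33% × 5,391.00 = 233.43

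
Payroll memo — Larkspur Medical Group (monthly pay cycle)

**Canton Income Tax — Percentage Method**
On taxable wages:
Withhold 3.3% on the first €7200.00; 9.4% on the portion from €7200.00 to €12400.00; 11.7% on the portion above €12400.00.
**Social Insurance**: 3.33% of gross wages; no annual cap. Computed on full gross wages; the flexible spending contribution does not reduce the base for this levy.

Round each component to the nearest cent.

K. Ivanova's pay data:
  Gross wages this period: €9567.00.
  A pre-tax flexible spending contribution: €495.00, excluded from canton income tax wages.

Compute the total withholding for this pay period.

Canton Income Tax: taxable = €9567.00 − €495.00 = €9072.00
  €237.60 + 9.4% × (€9072.00 − €7200.00) = €237.60 + 9.4% × €1872.00 = €413.57
Social Insurance: 3.33% × €9567.00 = €318.58
Total: €413.57 + €318.58 = €732.15

€732.15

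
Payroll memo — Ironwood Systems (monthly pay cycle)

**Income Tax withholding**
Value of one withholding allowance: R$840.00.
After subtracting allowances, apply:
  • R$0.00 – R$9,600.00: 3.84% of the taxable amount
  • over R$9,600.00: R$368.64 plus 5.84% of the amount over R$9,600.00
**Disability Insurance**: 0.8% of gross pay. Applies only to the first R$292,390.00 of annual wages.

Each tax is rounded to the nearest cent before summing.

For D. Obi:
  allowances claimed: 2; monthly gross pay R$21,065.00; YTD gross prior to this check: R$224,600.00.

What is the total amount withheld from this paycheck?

Income Tax: taxable = R$21,065.00 − 2×R$840.00 = R$19,385.00
  R$368.64 + 5.84% × (R$19,385.00 − R$9,600.00) = R$368.64 + 5.84% × R$9,785.00 = R$940.08
Disability Insurance: 0.8% × R$21,065.00 = R$168.52
Total: R$940.08 + R$168.52 = R$1,108.60

R$1,108.60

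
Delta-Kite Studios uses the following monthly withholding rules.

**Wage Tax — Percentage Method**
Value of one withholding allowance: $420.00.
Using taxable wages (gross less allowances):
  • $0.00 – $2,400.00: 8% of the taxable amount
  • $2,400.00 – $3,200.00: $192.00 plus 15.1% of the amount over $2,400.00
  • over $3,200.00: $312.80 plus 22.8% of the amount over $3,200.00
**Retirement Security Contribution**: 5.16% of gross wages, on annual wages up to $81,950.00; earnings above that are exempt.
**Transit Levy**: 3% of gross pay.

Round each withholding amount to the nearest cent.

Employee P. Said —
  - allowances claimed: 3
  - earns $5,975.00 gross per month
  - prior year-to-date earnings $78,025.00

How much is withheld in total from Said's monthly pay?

$1,040.00

Wage Tax: taxable = $5,975.00 − 3×$420.00 = $4,715.00
  $312.80 + 22.8% × ($4,715.00 − $3,200.00) = $312.80 + 22.8% × $1,515.00 = $658.22
Retirement Security Contribution: cap $81,950.00 − YTD $78,025.00 = $3,925.00 subject; 5.16% × $3,925.00 = $202.53
Transit Levy: 3% × $5,975.00 = $179.25
Total: $658.22 + $202.53 + $179.25 = $1,040.00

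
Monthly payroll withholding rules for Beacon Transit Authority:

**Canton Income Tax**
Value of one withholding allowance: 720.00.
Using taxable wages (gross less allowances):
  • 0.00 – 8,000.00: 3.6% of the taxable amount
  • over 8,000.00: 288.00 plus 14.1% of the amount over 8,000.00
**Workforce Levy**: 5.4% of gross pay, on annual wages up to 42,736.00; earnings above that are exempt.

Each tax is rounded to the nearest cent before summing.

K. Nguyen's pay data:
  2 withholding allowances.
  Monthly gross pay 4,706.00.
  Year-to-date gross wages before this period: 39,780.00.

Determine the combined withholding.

277.20

Canton Income Tax: taxable = 4,706.00 − 2×720.00 = 3,266.00
  3.6% × 3,266.00 = 117.58
Workforce Levy: cap 42,736.00 − YTD 39,780.00 = 2,956.00 subject; 5.4% × 2,956.00 = 159.62
Total: 117.58 + 159.62 = 277.20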